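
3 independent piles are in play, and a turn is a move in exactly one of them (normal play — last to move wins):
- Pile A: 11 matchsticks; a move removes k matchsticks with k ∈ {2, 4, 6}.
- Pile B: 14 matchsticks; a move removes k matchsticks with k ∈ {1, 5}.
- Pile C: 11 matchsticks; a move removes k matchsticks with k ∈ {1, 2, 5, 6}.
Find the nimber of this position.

0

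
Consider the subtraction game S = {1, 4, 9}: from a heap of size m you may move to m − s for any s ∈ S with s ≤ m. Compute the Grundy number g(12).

0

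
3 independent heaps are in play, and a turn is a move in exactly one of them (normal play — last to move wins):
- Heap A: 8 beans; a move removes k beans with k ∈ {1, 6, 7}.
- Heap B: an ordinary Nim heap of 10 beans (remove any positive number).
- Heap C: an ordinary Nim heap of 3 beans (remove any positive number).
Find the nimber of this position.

11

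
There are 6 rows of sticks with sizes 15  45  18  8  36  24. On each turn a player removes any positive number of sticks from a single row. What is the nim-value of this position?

Nim-sum: 15 ⊕ 45 ⊕ 18 ⊕ 8 ⊕ 36 ⊕ 24 = 4.

4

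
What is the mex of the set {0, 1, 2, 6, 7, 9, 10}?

The values 0, 1, 2 are all present; 3 is the first non-negative integer missing from the set.

3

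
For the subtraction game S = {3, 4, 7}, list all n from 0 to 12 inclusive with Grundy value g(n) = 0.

0, 1, 2, 10, 11, 12

Compute g(0), g(1), … for moves {3, 4, 7}:
k:     0  1  2  3  4  5  6  7  8  9 10 11 12
g(k):  0  0  0  1  1  1  2  2  2  3  0  0  0
The P-positions (g = 0) in 0..12 are 0, 1, 2, 10, 11, 12.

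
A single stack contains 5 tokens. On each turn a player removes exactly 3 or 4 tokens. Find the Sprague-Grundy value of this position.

1

Build the Grundy sequence with g(k) = mex{g(k−s) : s ∈ {3, 4}, s ≤ k}:
g(0) = mex{} = 0
g(1) = mex{} = 0
g(2) = mex{} = 0
g(3) = mex{0} = 1
g(4) = mex{0} = 1
g(5) = mex{0} = 1
So g(5) = 1.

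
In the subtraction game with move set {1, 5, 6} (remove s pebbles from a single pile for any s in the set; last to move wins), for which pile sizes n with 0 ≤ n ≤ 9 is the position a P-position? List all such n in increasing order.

0, 2, 4

Compute g(0), g(1), … for moves {1, 5, 6}:
g(0) = mex{} = 0
g(1) = mex{0} = 1
g(2) = mex{1} = 0
g(3) = mex{0} = 1
g(4) = mex{1} = 0
g(5) = mex{0} = 1
g(6) = mex{0,1} = 2
g(7) = mex{0,1,2} = 3
g(8) = mex{0,1,3} = 2
g(9) = mex{0,1,2} = 3
The P-positions (g = 0) in 0..9 are 0, 2, 4.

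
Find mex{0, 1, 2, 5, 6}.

3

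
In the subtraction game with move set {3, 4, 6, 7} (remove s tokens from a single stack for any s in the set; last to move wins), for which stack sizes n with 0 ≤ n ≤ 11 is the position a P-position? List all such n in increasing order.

0, 1, 2, 10, 11

Compute g(0), g(1), … for moves {3, 4, 6, 7}:
g(0) = mex{} = 0
g(1) = mex{} = 0
g(2) = mex{} = 0
g(3) = mex{0} = 1
g(4) = mex{0} = 1
g(5) = mex{0} = 1
g(6) = mex{0,1} = 2
g(7) = mex{0,1} = 2
g(8) = mex{0,1} = 2
g(9) = mex{0,1,2} = 3
g(10) = mex{1,2} = 0
g(11) = mex{1,2} = 0
The P-positions (g = 0) in 0..11 are 0, 1, 2, 10, 11.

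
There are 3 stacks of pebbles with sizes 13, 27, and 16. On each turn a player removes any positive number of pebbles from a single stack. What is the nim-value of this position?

Nim-sum: 13 ⊕ 27 ⊕ 16 = 6.

6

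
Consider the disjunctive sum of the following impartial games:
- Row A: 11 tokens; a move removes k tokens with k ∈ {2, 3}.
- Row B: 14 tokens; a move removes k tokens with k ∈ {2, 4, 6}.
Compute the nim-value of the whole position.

Grundy values for row A (subtraction set {2, 3}):
g(0) = mex{} = 0
g(1) = mex{} = 0
g(2) = mex{0} = 1
g(3) = mex{0} = 1
g(4) = mex{0,1} = 2
g(5) = mex{1} = 0
g(6) = mex{1,2} = 0
g(7) = mex{0,2} = 1
g(8) = mex{0} = 1
g(9) = mex{0,1} = 2
g(10) = mex{1} = 0
g(11) = mex{1,2} = 0
So g(11) = 0.
Build the Grundy sequence for row B with g(k) = mex{g(k−s) : s ∈ {2, 4, 6}, s ≤ k}:
g(0) = mex{} = 0
g(1) = mex{} = 0
g(2) = mex{0} = 1
g(3) = mex{0} = 1
g(4) = mex{0,1} = 2
g(5) = mex{0,1} = 2
g(6) = mex{0,1,2} = 3
g(7) = mex{0,1,2} = 3
g(8) = mex{1,2,3} = 0
g(9) = mex{1,2,3} = 0
g(10) = mex{0,2,3} = 1
g(11) = mex{0,2,3} = 1
g(12) = mex{0,1,3} = 2
g(13) = mex{0,1,3} = 2
g(14) = mex{0,1,2} = 3
So g(14) = 3.
The value of a disjunctive sum is the nim-sum of the parts.
Combined value = 0 XOR 3 = 3.

3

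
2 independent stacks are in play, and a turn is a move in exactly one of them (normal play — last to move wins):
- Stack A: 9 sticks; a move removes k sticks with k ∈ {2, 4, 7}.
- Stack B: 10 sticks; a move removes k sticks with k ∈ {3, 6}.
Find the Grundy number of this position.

Build the Grundy sequence for stack A with g(k) = mex{g(k−s) : s ∈ {2, 4, 7}, s ≤ k}:
k:     0  1  2  3  4  5  6  7  8  9
g(k):  0  0  1  1  2  2  0  3  1  0
So g(9) = 0.
Grundy values for stack B (subtraction set {3, 6}):
k:     0  1  2  3  4  5  6  7  8  9 10
g(k):  0  0  0  1  1  1  2  2  2  0  0
So g(10) = 0.
The value of a disjunctive sum is the nim-sum of the parts.
Combined value = 0 XOR 0 = 0.

0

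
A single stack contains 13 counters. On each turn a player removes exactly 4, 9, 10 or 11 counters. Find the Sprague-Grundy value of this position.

3

Grundy values for subtraction set {4, 9, 10, 11}:
k:     0  1  2  3  4  5  6  7  8  9 10 11 12 13
g(k):  0  0  0  0  1  1  1  1  0  2  2  2  1  3
So g(13) = 3.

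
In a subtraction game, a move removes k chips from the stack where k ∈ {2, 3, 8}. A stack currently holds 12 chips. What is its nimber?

Grundy values for subtraction set {2, 3, 8}:
g(0) = mex{} = 0
g(1) = mex{} = 0
g(2) = mex{0} = 1
g(3) = mex{0} = 1
g(4) = mex{0,1} = 2
g(5) = mex{1} = 0
g(6) = mex{1,2} = 0
g(7) = mex{0,2} = 1
g(8) = mex{0} = 1
g(9) = mex{0,1} = 2
g(10) = mex{1} = 0
g(11) = mex{1,2} = 0
g(12) = mex{0,2} = 1
So g(12) = 1.

1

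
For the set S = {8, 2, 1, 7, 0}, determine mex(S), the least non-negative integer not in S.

3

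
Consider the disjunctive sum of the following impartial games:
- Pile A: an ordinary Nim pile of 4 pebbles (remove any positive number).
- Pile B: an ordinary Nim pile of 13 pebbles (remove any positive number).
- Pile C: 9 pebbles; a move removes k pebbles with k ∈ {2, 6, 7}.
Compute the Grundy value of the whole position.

9

Pile A is a plain Nim pile of size 4, so its Grundy value is 4.
Pile B is a plain Nim pile of size 13, so its Grundy value is 13.
For pile C, compute g(0), g(1), … with moves {2, 6, 7}:
g(0) = mex{} = 0
g(1) = mex{} = 0
g(2) = mex{0} = 1
g(3) = mex{0} = 1
g(4) = mex{1} = 0
g(5) = mex{1} = 0
g(6) = mex{0} = 1
g(7) = mex{0} = 1
g(8) = mex{0,1} = 2
g(9) = mex{1} = 0
So g(9) = 0.
By the Sprague-Grundy theorem, the Grundy value of a sum of independent games is the XOR of the component values.
Combined value = 4 ⊕ 13 ⊕ 0 = 9.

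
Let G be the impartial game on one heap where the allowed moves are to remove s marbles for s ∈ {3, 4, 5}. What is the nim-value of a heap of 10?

0

Grundy values for subtraction set {3, 4, 5}:
g(0) = mex{} = 0
g(1) = mex{} = 0
g(2) = mex{} = 0
g(3) = mex{0} = 1
g(4) = mex{0} = 1
g(5) = mex{0} = 1
g(6) = mex{0,1} = 2
g(7) = mex{0,1} = 2
g(8) = mex{1} = 0
g(9) = mex{1,2} = 0
g(10) = mex{1,2} = 0
So g(10) = 0.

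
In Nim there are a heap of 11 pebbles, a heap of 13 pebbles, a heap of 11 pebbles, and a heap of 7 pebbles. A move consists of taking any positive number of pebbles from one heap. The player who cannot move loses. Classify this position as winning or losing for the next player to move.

Compute the nim-sum pairwise:
11 ^ 13 = 6
6 ^ 11 = 13
13 ^ 7 = 10
The nim-sum is 10 ≠ 0, so this is an N-position: the player to move can win.

Winning position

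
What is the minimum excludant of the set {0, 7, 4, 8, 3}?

0 is in the set but 1 is not, so the mex is 1.

1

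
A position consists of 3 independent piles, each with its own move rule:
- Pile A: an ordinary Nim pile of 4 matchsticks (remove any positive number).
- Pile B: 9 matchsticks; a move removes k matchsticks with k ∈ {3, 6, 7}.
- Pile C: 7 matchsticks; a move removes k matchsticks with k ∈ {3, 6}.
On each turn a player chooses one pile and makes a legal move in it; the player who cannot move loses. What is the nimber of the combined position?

5

Pile A is a plain Nim pile of size 4, so its Grundy value is 4.
Build the Grundy sequence for pile B with g(k) = mex{g(k−s) : s ∈ {3, 6, 7}, s ≤ k}:
g(0) = mex{} = 0
g(1) = mex{} = 0
g(2) = mex{} = 0
g(3) = mex{0} = 1
g(4) = mex{0} = 1
g(5) = mex{0} = 1
g(6) = mex{0,1} = 2
g(7) = mex{0,1} = 2
g(8) = mex{0,1} = 2
g(9) = mex{0,1,2} = 3
So g(9) = 3.
For pile C, compute g(0), g(1), … with moves {3, 6}:
g(0) = mex{} = 0
g(1) = mex{} = 0
g(2) = mex{} = 0
g(3) = mex{0} = 1
g(4) = mex{0} = 1
g(5) = mex{0} = 1
g(6) = mex{0,1} = 2
g(7) = mex{0,1} = 2
So g(7) = 2.
By the Sprague-Grundy theorem, the Grundy value of a sum of independent games is the XOR of the component values.
Combined value = 4 XOR 3 XOR 2 = 5.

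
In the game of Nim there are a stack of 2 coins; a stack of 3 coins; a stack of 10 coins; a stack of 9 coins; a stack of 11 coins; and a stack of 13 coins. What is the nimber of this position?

4

Nim-sum: 2 ^ 3 ^ 10 ^ 9 ^ 11 ^ 13 = 4.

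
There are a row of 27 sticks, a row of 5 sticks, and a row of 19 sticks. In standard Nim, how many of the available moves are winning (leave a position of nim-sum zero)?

1

Nim-sum: 27 ⊕ 5 ⊕ 19 = 13.
The overall nim-sum is X = 13. A row of size p has a winning move iff p XOR X < p (reduce it to p XOR X).
  27: 27 XOR 13 = 22 < 27 — winning move (to 22).
  5: 5 XOR 13 = 8 ≥ 5 — no move.
  19: 19 XOR 13 = 30 ≥ 19 — no move.
That gives 1 winning move.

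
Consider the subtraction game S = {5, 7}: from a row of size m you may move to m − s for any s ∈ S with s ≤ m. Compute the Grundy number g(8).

Build the Grundy sequence with g(k) = mex{g(k−s) : s ∈ {5, 7}, s ≤ k}:
g(0) = mex{} = 0
g(1) = mex{} = 0
g(2) = mex{} = 0
g(3) = mex{} = 0
g(4) = mex{} = 0
g(5) = mex{0} = 1
g(6) = mex{0} = 1
g(7) = mex{0} = 1
g(8) = mex{0} = 1
So g(8) = 1.

1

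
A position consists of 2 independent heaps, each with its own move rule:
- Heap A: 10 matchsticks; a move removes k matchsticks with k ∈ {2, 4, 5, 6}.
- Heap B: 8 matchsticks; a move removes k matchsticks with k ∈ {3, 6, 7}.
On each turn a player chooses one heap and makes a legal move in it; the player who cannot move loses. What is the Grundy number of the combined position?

3

Grundy values for heap A (subtraction set {2, 4, 5, 6}):
g(0) = mex{} = 0
g(1) = mex{} = 0
g(2) = mex{0} = 1
g(3) = mex{0} = 1
g(4) = mex{0,1} = 2
g(5) = mex{0,1} = 2
g(6) = mex{0,1,2} = 3
g(7) = mex{0,1,2} = 3
g(8) = mex{1,2,3} = 0
g(9) = mex{1,2,3} = 0
g(10) = mex{0,2,3} = 1
So g(10) = 1.
Build the Grundy sequence for heap B with g(k) = mex{g(k−s) : s ∈ {3, 6, 7}, s ≤ k}:
k:     0  1  2  3  4  5  6  7  8
g(k):  0  0  0  1  1  1  2  2  2
So g(8) = 2.
By the Sprague-Grundy theorem, the Grundy value of a sum of independent games is the XOR of the component values.
Combined value = 1 XOR 2 = 3.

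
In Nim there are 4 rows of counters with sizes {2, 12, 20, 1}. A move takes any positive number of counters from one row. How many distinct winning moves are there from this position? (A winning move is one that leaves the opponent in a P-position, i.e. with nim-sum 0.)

Compute the nim-sum pairwise:
2 XOR 12 = 14
14 XOR 20 = 26
26 XOR 1 = 27
The overall nim-sum is X = 27. A row of size p has a winning move iff p XOR X < p (reduce it to p XOR X).
  2: 2 XOR 27 = 25 ≥ 2 — no move.
  12: 12 XOR 27 = 23 ≥ 12 — no move.
  20: 20 XOR 27 = 15 < 20 — winning move (to 15).
  1: 1 XOR 27 = 26 ≥ 1 — no move.
That gives 1 winning move.

1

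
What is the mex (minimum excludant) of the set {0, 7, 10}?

1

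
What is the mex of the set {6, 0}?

1

0 is in the set but 1 is not, so the mex is 1.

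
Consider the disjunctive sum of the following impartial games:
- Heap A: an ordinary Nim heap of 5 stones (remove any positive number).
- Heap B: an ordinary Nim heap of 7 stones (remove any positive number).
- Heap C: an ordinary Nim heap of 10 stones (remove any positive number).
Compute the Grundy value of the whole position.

8

Heap A is a plain Nim heap of size 5, so its Grundy value is 5.
Heap B is a plain Nim heap of size 7, so its Grundy value is 7.
Heap C is a plain Nim heap of size 10, so its Grundy value is 10.
By the Sprague-Grundy theorem, the Grundy value of a sum of independent games is the XOR of the component values.
Combined value = 5 ⊕ 7 ⊕ 10 = 8.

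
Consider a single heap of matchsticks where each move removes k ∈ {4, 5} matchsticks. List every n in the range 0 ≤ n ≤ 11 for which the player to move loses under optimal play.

Build the Grundy sequence with g(k) = mex{g(k−s) : s ∈ {4, 5}, s ≤ k}:
k:     0  1  2  3  4  5  6  7  8  9 10 11
g(k):  0  0  0  0  1  1  1  1  2  0  0  0
The P-positions (g = 0) in 0..11 are 0, 1, 2, 3, 9, 10, 11.

0, 1, 2, 3, 9, 10, 11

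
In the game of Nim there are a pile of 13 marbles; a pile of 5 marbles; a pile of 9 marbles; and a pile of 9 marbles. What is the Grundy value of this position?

8

Nim-sum: 13 ⊕ 5 ⊕ 9 ⊕ 9 = 8.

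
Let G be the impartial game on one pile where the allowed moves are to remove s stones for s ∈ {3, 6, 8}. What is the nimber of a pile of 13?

0

Compute g(0), g(1), … for moves {3, 6, 8}:
k:     0  1  2  3  4  5  6  7  8  9 10 11 12 13
g(k):  0  0  0  1  1  1  2  2  2  3  3  0  0  0
So g(13) = 0.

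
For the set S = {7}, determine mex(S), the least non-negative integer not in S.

0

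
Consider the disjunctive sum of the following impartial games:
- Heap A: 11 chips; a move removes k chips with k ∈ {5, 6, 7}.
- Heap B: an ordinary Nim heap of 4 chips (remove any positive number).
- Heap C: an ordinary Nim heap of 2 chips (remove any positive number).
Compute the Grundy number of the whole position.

For heap A, compute g(0), g(1), … with moves {5, 6, 7}:
k:     0  1  2  3  4  5  6  7  8  9 10 11
g(k):  0  0  0  0  0  1  1  1  1  1  2  2
So g(11) = 2.
Heap B is a plain Nim heap of size 4, so its Grundy value is 4.
Heap C is a plain Nim heap of size 2, so its Grundy value is 2.
The value of a disjunctive sum is the nim-sum of the parts.
Combined value = 2 XOR 4 XOR 2 = 4.

4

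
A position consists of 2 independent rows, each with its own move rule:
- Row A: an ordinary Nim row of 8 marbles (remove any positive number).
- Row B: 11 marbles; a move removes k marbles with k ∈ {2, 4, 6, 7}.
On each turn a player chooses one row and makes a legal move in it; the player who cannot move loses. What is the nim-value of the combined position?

9

Row A is a plain Nim row of size 8, so its Grundy value is 8.
Build the Grundy sequence for row B with g(k) = mex{g(k−s) : s ∈ {2, 4, 6, 7}, s ≤ k}:
k:     0  1  2  3  4  5  6  7  8  9 10 11
g(k):  0  0  1  1  2  2  3  3  4  0  0  1
So g(11) = 1.
By the Sprague-Grundy theorem, the Grundy value of a sum of independent games is the XOR of the component values.
Combined value = 8 XOR 1 = 9.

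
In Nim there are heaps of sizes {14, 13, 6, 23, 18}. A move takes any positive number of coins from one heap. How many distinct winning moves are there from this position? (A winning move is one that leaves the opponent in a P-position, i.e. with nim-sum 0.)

In binary:
  01110  (14)
  01101  (13)
  00110  (6)
  10111  (23)
  10010  (18)
  -----
  00000  (0)
The nim-sum is already 0, so every move leaves a nonzero nim-sum — there are no winning moves.

0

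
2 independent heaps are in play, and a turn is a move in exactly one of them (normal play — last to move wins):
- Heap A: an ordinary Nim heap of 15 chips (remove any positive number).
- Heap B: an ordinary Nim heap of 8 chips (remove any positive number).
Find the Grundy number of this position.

Heap A is a plain Nim heap of size 15, so its Grundy value is 15.
Heap B is a plain Nim heap of size 8, so its Grundy value is 8.
The value of a disjunctive sum is the nim-sum of the parts.
Combined value = 15 XOR 8 = 7.

7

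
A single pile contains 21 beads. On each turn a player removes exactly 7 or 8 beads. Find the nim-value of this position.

0

Build the Grundy sequence with g(k) = mex{g(k−s) : s ∈ {7, 8}, s ≤ k}:
k:     0  1  2  3  4  5  6  7  8  9 10 11 12 13 14 15 16 17 18 19 20 21
g(k):  0  0  0  0  0  0  0  1  1  1  1  1  1  1  2  0  0  0  0  0  0  0
So g(21) = 0.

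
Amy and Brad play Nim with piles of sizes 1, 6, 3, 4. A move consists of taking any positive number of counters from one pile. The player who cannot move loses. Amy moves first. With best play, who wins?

Compute the nim-sum pairwise:
1 ⊕ 6 = 7
7 ⊕ 3 = 4
4 ⊕ 4 = 0
The nim-sum is 0, so this is a P-position: the player to move is in a losing position under optimal play; Amy is about to move from it and so loses — Brad wins.

Brad wins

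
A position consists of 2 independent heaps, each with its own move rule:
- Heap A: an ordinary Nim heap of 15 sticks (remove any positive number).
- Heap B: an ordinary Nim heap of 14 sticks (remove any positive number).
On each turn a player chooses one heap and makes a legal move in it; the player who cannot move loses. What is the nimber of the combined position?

Heap A is a plain Nim heap of size 15, so its Grundy value is 15.
Heap B is a plain Nim heap of size 14, so its Grundy value is 14.
By the Sprague-Grundy theorem, the Grundy value of a sum of independent games is the XOR of the component values.
Combined value = 15 XOR 14 = 1.

1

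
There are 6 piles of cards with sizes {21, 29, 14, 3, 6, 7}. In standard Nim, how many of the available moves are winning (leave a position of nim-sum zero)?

In binary:
  10101  (21)
  11101  (29)
  01110  (14)
  00011  (3)
  00110  (6)
  00111  (7)
  -----
  00100  (4)
The overall nim-sum is X = 4. A pile of size p has a winning move iff p XOR X < p (reduce it to p XOR X).
  21: 21 XOR 4 = 17 < 21 — winning move (to 17).
  29: 29 XOR 4 = 25 < 29 — winning move (to 25).
  14: 14 XOR 4 = 10 < 14 — winning move (to 10).
  3: 3 XOR 4 = 7 ≥ 3 — no move.
  6: 6 XOR 4 = 2 < 6 — winning move (to 2).
  7: 7 XOR 4 = 3 < 7 — winning move (to 3).
That gives 5 winning moves.

5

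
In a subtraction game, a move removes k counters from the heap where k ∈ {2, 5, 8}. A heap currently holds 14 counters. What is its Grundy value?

0

Compute g(0), g(1), … for moves {2, 5, 8}:
g(0) = mex{} = 0
g(1) = mex{} = 0
g(2) = mex{0} = 1
g(3) = mex{0} = 1
g(4) = mex{1} = 0
g(5) = mex{0,1} = 2
g(6) = mex{0} = 1
g(7) = mex{1,2} = 0
g(8) = mex{0,1} = 2
g(9) = mex{0} = 1
g(10) = mex{1,2} = 0
g(11) = mex{1} = 0
g(12) = mex{0} = 1
g(13) = mex{0,2} = 1
g(14) = mex{1} = 0
So g(14) = 0.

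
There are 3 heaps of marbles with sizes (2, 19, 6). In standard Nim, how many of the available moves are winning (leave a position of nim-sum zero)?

1

Bitwise XOR of the heap sizes:
  00010  (2)
  10011  (19)
  00110  (6)
  -----
  10111  (23)
The overall nim-sum is X = 23. A heap of size p has a winning move iff p XOR X < p (reduce it to p XOR X).
  2: 2 XOR 23 = 21 ≥ 2 — no move.
  19: 19 XOR 23 = 4 < 19 — winning move (to 4).
  6: 6 XOR 23 = 17 ≥ 6 — no move.
That gives 1 winning move.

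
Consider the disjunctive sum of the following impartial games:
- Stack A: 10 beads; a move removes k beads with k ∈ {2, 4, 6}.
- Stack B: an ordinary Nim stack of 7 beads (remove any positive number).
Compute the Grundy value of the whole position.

6

Grundy values for stack A (subtraction set {2, 4, 6}):
g(0) = mex{} = 0
g(1) = mex{} = 0
g(2) = mex{0} = 1
g(3) = mex{0} = 1
g(4) = mex{0,1} = 2
g(5) = mex{0,1} = 2
g(6) = mex{0,1,2} = 3
g(7) = mex{0,1,2} = 3
g(8) = mex{1,2,3} = 0
g(9) = mex{1,2,3} = 0
g(10) = mex{0,2,3} = 1
So g(10) = 1.
Stack B is a plain Nim stack of size 7, so its Grundy value is 7.
The value of a disjunctive sum is the nim-sum of the parts.
Combined value = 1 XOR 7 = 6.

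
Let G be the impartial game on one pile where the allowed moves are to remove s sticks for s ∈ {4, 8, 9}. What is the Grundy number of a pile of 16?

Grundy values for subtraction set {4, 8, 9}:
k:     0  1  2  3  4  5  6  7  8  9 10 11 12 13 14 15 16
g(k):  0  0  0  0  1  1  1  1  2  2  2  2  3  0  0  0  0
So g(16) = 0.

0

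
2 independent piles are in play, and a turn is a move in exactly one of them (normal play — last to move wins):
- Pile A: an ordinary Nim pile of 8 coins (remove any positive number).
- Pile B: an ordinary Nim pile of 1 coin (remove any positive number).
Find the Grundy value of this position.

Pile A is a plain Nim pile of size 8, so its Grundy value is 8.
Pile B is a plain Nim pile of size 1, so its Grundy value is 1.
The value of a disjunctive sum is the nim-sum of the parts.
Combined value = 8 XOR 1 = 9.

9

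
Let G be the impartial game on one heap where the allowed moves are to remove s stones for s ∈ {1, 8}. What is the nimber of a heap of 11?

Build the Grundy sequence with g(k) = mex{g(k−s) : s ∈ {1, 8}, s ≤ k}:
k:     0  1  2  3  4  5  6  7  8  9 10 11
g(k):  0  1  0  1  0  1  0  1  2  0  1  0
So g(11) = 0.

0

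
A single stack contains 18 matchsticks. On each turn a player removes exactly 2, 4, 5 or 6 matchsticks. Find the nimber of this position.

Build the Grundy sequence with g(k) = mex{g(k−s) : s ∈ {2, 4, 5, 6}, s ≤ k}:
k:     0  1  2  3  4  5  6  7  8  9 10 11 12 13 14 15 16 17 18
g(k):  0  0  1  1  2  2  3  3  0  0  1  1  2  2  3  3  0  0  1
So g(18) = 1.

1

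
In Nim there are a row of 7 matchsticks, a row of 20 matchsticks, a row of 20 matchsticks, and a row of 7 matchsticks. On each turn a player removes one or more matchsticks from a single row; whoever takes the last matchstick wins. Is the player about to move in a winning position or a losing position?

Losing position

Compute the nim-sum pairwise:
7 XOR 20 = 19
19 XOR 20 = 7
7 XOR 7 = 0
The nim-sum is 0, so this is a P-position: the player to move is in a losing position under optimal play.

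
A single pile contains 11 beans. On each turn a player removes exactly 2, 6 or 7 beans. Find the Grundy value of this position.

1

Build the Grundy sequence with g(k) = mex{g(k−s) : s ∈ {2, 6, 7}, s ≤ k}:
k:     0  1  2  3  4  5  6  7  8  9 10 11
g(k):  0  0  1  1  0  0  1  1  2  0  3  1
So g(11) = 1.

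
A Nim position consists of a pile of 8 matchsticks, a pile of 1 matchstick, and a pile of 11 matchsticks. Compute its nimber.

Nim-sum: 8 ^ 1 ^ 11 = 2.

2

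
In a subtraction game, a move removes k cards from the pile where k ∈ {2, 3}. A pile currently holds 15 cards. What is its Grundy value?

0

Grundy values for subtraction set {2, 3}:
k:     0  1  2  3  4  5  6  7  8  9 10 11 12 13 14 15
g(k):  0  0  1  1  2  0  0  1  1  2  0  0  1  1  2  0
So g(15) = 0.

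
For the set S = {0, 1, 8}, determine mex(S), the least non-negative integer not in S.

2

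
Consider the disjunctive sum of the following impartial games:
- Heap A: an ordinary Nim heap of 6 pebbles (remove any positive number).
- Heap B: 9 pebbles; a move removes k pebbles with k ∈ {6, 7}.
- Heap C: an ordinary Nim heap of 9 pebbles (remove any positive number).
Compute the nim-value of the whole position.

Heap A is a plain Nim heap of size 6, so its Grundy value is 6.
Grundy values for heap B (subtraction set {6, 7}):
g(0) = mex{} = 0
g(1) = mex{} = 0
g(2) = mex{} = 0
g(3) = mex{} = 0
g(4) = mex{} = 0
g(5) = mex{} = 0
g(6) = mex{0} = 1
g(7) = mex{0} = 1
g(8) = mex{0} = 1
g(9) = mex{0} = 1
So g(9) = 1.
Heap C is a plain Nim heap of size 9, so its Grundy value is 9.
The value of a disjunctive sum is the nim-sum of the parts.
Combined value = 6 ⊕ 1 ⊕ 9 = 14.

14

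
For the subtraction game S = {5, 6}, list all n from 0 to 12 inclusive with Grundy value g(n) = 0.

Compute g(0), g(1), … for moves {5, 6}:
g(0) = mex{} = 0
g(1) = mex{} = 0
g(2) = mex{} = 0
g(3) = mex{} = 0
g(4) = mex{} = 0
g(5) = mex{0} = 1
g(6) = mex{0} = 1
g(7) = mex{0} = 1
g(8) = mex{0} = 1
g(9) = mex{0} = 1
g(10) = mex{0,1} = 2
g(11) = mex{1} = 0
g(12) = mex{1} = 0
The P-positions (g = 0) in 0..12 are 0, 1, 2, 3, 4, 11, 12.

0, 1, 2, 3, 4, 11, 12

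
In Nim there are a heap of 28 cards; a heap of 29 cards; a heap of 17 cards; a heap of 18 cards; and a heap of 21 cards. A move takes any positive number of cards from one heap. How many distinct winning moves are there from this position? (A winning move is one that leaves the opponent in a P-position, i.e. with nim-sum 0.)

Nim-sum: 28 ^ 29 ^ 17 ^ 18 ^ 21 = 23.
The overall nim-sum is X = 23. A heap of size p has a winning move iff p XOR X < p (reduce it to p XOR X).
  28: 28 XOR 23 = 11 < 28 — winning move (to 11).
  29: 29 XOR 23 = 10 < 29 — winning move (to 10).
  17: 17 XOR 23 = 6 < 17 — winning move (to 6).
  18: 18 XOR 23 = 5 < 18 — winning move (to 5).
  21: 21 XOR 23 = 2 < 21 — winning move (to 2).
That gives 5 winning moves.

5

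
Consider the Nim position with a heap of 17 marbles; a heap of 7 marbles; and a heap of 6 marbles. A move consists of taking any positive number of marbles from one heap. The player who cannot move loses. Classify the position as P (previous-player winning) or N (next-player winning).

N-position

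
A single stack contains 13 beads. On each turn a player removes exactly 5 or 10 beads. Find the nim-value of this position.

2

Compute g(0), g(1), … for moves {5, 10}:
k:     0  1  2  3  4  5  6  7  8  9 10 11 12 13
g(k):  0  0  0  0  0  1  1  1  1  1  2  2  2  2
So g(13) = 2.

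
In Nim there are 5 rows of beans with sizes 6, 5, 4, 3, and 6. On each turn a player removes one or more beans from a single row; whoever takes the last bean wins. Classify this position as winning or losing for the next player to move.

Nim-sum: 6 XOR 5 XOR 4 XOR 3 XOR 6 = 2.
The nim-sum is 2 ≠ 0, so this is an N-position: the player to move can win.

Winning position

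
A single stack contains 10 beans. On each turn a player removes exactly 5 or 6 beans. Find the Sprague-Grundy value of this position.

2

Build the Grundy sequence with g(k) = mex{g(k−s) : s ∈ {5, 6}, s ≤ k}:
k:     0  1  2  3  4  5  6  7  8  9 10
g(k):  0  0  0  0  0  1  1  1  1  1  2
So g(10) = 2.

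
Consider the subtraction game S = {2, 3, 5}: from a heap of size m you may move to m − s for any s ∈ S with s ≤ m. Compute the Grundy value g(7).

0

Compute g(0), g(1), … for moves {2, 3, 5}:
g(0) = mex{} = 0
g(1) = mex{} = 0
g(2) = mex{0} = 1
g(3) = mex{0} = 1
g(4) = mex{0,1} = 2
g(5) = mex{0,1} = 2
g(6) = mex{0,1,2} = 3
g(7) = mex{1,2} = 0
So g(7) = 0.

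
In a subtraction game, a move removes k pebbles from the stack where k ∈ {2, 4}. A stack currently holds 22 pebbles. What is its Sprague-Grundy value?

2

Build the Grundy sequence with g(k) = mex{g(k−s) : s ∈ {2, 4}, s ≤ k}:
k:     0  1  2  3  4  5  6  7  8  9 10 11 12 13 14 15 16 17 18 19 20 21 22
g(k):  0  0  1  1  2  2  0  0  1  1  2  2  0  0  1  1  2  2  0  0  1  1  2
So g(22) = 2.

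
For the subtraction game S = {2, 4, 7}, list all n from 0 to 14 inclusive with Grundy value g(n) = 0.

0, 1, 6, 9, 12

Grundy values for subtraction set {2, 4, 7}:
g(0) = mex{} = 0
g(1) = mex{} = 0
g(2) = mex{0} = 1
g(3) = mex{0} = 1
g(4) = mex{0,1} = 2
g(5) = mex{0,1} = 2
g(6) = mex{1,2} = 0
g(7) = mex{0,1,2} = 3
g(8) = mex{0,2} = 1
g(9) = mex{1,2,3} = 0
g(10) = mex{0,1} = 2
g(11) = mex{0,2,3} = 1
g(12) = mex{1,2} = 0
g(13) = mex{0,1} = 2
g(14) = mex{0,2,3} = 1
The P-positions (g = 0) in 0..14 are 0, 1, 6, 9, 12.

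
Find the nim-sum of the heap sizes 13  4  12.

Bitwise XOR of the heap sizes:
  1101  (13)
  0100  (4)
  1100  (12)
  ----
  0101  (5)

5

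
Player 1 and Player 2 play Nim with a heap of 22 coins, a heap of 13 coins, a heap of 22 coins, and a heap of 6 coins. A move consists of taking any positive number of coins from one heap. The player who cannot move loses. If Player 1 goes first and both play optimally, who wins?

Write each in binary and XOR column by column:
  10110  (22)
  01101  (13)
  10110  (22)
  00110  (6)
  -----
  01011  (11)
The nim-sum is 11 ≠ 0, so this is an N-position: the player to move can win; Player 1 has a winning move.

Player 1 wins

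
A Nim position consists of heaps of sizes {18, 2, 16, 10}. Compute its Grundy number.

Nim-sum: 18 ⊕ 2 ⊕ 16 ⊕ 10 = 10.

10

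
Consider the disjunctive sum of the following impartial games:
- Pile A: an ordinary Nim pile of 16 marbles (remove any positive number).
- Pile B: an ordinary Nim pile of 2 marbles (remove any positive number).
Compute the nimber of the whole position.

18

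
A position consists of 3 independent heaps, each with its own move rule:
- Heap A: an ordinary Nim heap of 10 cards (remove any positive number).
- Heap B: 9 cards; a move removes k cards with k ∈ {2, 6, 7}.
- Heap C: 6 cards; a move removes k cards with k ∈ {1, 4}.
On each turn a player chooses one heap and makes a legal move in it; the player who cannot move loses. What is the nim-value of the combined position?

11

Heap A is a plain Nim heap of size 10, so its Grundy value is 10.
For heap B, compute g(0), g(1), … with moves {2, 6, 7}:
k:     0  1  2  3  4  5  6  7  8  9
g(k):  0  0  1  1  0  0  1  1  2  0
So g(9) = 0.
Grundy values for heap C (subtraction set {1, 4}):
g(0) = mex{} = 0
g(1) = mex{0} = 1
g(2) = mex{1} = 0
g(3) = mex{0} = 1
g(4) = mex{0,1} = 2
g(5) = mex{1,2} = 0
g(6) = mex{0} = 1
So g(6) = 1.
The value of a disjunctive sum is the nim-sum of the parts.
Combined value = 10 ⊕ 0 ⊕ 1 = 11.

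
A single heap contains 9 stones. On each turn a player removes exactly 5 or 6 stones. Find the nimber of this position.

1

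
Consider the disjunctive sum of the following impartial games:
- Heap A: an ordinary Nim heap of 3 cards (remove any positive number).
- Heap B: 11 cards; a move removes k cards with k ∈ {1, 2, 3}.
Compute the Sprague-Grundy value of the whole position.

Heap A is a plain Nim heap of size 3, so its Grundy value is 3.
Grundy values for heap B (subtraction set {1, 2, 3}):
g(0) = mex{} = 0
g(1) = mex{0} = 1
g(2) = mex{0,1} = 2
g(3) = mex{0,1,2} = 3
g(4) = mex{1,2,3} = 0
g(5) = mex{0,2,3} = 1
g(6) = mex{0,1,3} = 2
g(7) = mex{0,1,2} = 3
g(8) = mex{1,2,3} = 0
g(9) = mex{0,2,3} = 1
g(10) = mex{0,1,3} = 2
g(11) = mex{0,1,2} = 3
So g(11) = 3.
By the Sprague-Grundy theorem, the Grundy value of a sum of independent games is the XOR of the component values.
Combined value = 3 XOR 3 = 0.

0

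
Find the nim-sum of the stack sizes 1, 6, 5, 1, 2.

1

Nim-sum: 1 XOR 6 XOR 5 XOR 1 XOR 2 = 1.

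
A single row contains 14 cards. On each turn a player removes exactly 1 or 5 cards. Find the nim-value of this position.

0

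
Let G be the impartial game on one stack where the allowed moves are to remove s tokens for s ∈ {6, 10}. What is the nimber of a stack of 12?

2

Compute g(0), g(1), … for moves {6, 10}:
g(0) = mex{} = 0
g(1) = mex{} = 0
g(2) = mex{} = 0
g(3) = mex{} = 0
g(4) = mex{} = 0
g(5) = mex{} = 0
g(6) = mex{0} = 1
g(7) = mex{0} = 1
g(8) = mex{0} = 1
g(9) = mex{0} = 1
g(10) = mex{0} = 1
g(11) = mex{0} = 1
g(12) = mex{0,1} = 2
So g(12) = 2.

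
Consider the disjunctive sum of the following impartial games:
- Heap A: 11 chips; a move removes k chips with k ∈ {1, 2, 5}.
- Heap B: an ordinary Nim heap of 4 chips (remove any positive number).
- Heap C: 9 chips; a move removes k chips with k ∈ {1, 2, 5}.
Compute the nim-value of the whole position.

Build the Grundy sequence for heap A with g(k) = mex{g(k−s) : s ∈ {1, 2, 5}, s ≤ k}:
k:     0  1  2  3  4  5  6  7  8  9 10 11
g(k):  0  1  2  0  1  2  0  1  2  0  1  2
So g(11) = 2.
Heap B is a plain Nim heap of size 4, so its Grundy value is 4.
Grundy values for heap C (subtraction set {1, 2, 5}):
g(0) = mex{} = 0
g(1) = mex{0} = 1
g(2) = mex{0,1} = 2
g(3) = mex{1,2} = 0
g(4) = mex{0,2} = 1
g(5) = mex{0,1} = 2
g(6) = mex{1,2} = 0
g(7) = mex{0,2} = 1
g(8) = mex{0,1} = 2
g(9) = mex{1,2} = 0
So g(9) = 0.
By the Sprague-Grundy theorem, the Grundy value of a sum of independent games is the XOR of the component values.
Combined value = 2 XOR 4 XOR 0 = 6.

6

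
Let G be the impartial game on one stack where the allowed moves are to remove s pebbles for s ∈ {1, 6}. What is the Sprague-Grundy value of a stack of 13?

2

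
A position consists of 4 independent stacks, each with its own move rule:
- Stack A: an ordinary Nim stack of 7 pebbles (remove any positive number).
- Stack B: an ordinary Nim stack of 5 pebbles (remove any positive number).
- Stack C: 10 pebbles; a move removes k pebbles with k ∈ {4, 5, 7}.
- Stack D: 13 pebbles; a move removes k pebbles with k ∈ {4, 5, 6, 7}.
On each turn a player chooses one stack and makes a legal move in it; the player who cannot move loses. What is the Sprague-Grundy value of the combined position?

0

Stack A is a plain Nim stack of size 7, so its Grundy value is 7.
Stack B is a plain Nim stack of size 5, so its Grundy value is 5.
Build the Grundy sequence for stack C with g(k) = mex{g(k−s) : s ∈ {4, 5, 7}, s ≤ k}:
k:     0  1  2  3  4  5  6  7  8  9 10
g(k):  0  0  0  0  1  1  1  1  2  2  2
So g(10) = 2.
Grundy values for stack D (subtraction set {4, 5, 6, 7}):
g(0) = mex{} = 0
g(1) = mex{} = 0
g(2) = mex{} = 0
g(3) = mex{} = 0
g(4) = mex{0} = 1
g(5) = mex{0} = 1
g(6) = mex{0} = 1
g(7) = mex{0} = 1
g(8) = mex{0,1} = 2
g(9) = mex{0,1} = 2
g(10) = mex{0,1} = 2
g(11) = mex{1} = 0
g(12) = mex{1,2} = 0
g(13) = mex{1,2} = 0
So g(13) = 0.
By the Sprague-Grundy theorem, the Grundy value of a sum of independent games is the XOR of the component values.
Combined value = 7 ⊕ 5 ⊕ 2 ⊕ 0 = 0.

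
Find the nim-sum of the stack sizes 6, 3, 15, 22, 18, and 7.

Bitwise XOR of the heap sizes:
  00110  (6)
  00011  (3)
  01111  (15)
  10110  (22)
  10010  (18)
  00111  (7)
  -----
  01001  (9)

9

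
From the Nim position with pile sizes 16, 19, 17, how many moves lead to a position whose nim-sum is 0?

3

Write each in binary and XOR column by column:
  10000  (16)
  10011  (19)
  10001  (17)
  -----
  10010  (18)
The overall nim-sum is X = 18. A pile of size p has a winning move iff p XOR X < p (reduce it to p XOR X).
  16: 16 XOR 18 = 2 < 16 — winning move (to 2).
  19: 19 XOR 18 = 1 < 19 — winning move (to 1).
  17: 17 XOR 18 = 3 < 17 — winning move (to 3).
That gives 3 winning moves.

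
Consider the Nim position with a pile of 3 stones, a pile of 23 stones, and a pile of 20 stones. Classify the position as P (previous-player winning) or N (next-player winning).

P-position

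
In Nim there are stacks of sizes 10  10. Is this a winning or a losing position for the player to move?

Losing position

Compute the nim-sum pairwise:
10 ⊕ 10 = 0
The nim-sum is 0, so this is a P-position: the player to move is in a losing position under optimal play.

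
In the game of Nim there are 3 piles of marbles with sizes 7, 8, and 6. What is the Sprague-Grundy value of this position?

Nim-sum: 7 XOR 8 XOR 6 = 9.

9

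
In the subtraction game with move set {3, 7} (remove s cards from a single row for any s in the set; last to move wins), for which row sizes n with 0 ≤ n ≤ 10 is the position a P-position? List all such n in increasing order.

0, 1, 2, 6, 10

Build the Grundy sequence with g(k) = mex{g(k−s) : s ∈ {3, 7}, s ≤ k}:
k:     0  1  2  3  4  5  6  7  8  9 10
g(k):  0  0  0  1  1  1  0  2  2  1  0
The P-positions (g = 0) in 0..10 are 0, 1, 2, 6, 10.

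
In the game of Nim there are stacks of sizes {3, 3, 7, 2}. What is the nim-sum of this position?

5

Nim-sum: 3 XOR 3 XOR 7 XOR 2 = 5.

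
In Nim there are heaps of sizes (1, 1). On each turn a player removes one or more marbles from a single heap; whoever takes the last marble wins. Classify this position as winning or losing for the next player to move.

Losing position

Bitwise XOR of the heap sizes:
  1  (1)
  1  (1)
  -
  0  (0)
The nim-sum is 0, so this is a P-position: the player to move is in a losing position under optimal play.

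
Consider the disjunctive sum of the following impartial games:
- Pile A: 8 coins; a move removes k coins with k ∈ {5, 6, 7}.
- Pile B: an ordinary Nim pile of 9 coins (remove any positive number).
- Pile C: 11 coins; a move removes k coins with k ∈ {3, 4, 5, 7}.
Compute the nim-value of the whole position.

8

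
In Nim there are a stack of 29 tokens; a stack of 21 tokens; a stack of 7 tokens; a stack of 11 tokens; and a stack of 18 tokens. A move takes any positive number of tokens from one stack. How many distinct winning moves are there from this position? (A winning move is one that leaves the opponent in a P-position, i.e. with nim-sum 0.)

Nim-sum: 29 ⊕ 21 ⊕ 7 ⊕ 11 ⊕ 18 = 22.
The overall nim-sum is X = 22. A stack of size p has a winning move iff p XOR X < p (reduce it to p XOR X).
  29: 29 XOR 22 = 11 < 29 — winning move (to 11).
  21: 21 XOR 22 = 3 < 21 — winning move (to 3).
  7: 7 XOR 22 = 17 ≥ 7 — no move.
  11: 11 XOR 22 = 29 ≥ 11 — no move.
  18: 18 XOR 22 = 4 < 18 — winning move (to 4).
That gives 3 winning moves.

3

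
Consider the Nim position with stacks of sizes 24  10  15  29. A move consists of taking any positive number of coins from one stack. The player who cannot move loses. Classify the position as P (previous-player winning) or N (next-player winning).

P-position

Nim-sum: 24 ^ 10 ^ 15 ^ 29 = 0.
The nim-sum is 0, so this is a P-position: the player to move is in a losing position under optimal play.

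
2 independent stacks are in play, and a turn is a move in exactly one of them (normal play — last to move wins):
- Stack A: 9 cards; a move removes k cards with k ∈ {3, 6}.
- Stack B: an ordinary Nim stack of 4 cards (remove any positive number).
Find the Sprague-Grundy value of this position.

4

Grundy values for stack A (subtraction set {3, 6}):
g(0) = mex{} = 0
g(1) = mex{} = 0
g(2) = mex{} = 0
g(3) = mex{0} = 1
g(4) = mex{0} = 1
g(5) = mex{0} = 1
g(6) = mex{0,1} = 2
g(7) = mex{0,1} = 2
g(8) = mex{0,1} = 2
g(9) = mex{1,2} = 0
So g(9) = 0.
Stack B is a plain Nim stack of size 4, so its Grundy value is 4.
The value of a disjunctive sum is the nim-sum of the parts.
Combined value = 0 ⊕ 4 = 4.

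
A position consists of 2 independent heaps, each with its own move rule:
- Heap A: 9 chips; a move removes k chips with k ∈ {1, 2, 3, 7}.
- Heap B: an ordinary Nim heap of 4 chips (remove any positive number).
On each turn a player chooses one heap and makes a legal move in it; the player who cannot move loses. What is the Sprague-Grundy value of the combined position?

Grundy values for heap A (subtraction set {1, 2, 3, 7}):
g(0) = mex{} = 0
g(1) = mex{0} = 1
g(2) = mex{0,1} = 2
g(3) = mex{0,1,2} = 3
g(4) = mex{1,2,3} = 0
g(5) = mex{0,2,3} = 1
g(6) = mex{0,1,3} = 2
g(7) = mex{0,1,2} = 3
g(8) = mex{1,2,3} = 0
g(9) = mex{0,2,3} = 1
So g(9) = 1.
Heap B is a plain Nim heap of size 4, so its Grundy value is 4.
The value of a disjunctive sum is the nim-sum of the parts.
Combined value = 1 ⊕ 4 = 5.

5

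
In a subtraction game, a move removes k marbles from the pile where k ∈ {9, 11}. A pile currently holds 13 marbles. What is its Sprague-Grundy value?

1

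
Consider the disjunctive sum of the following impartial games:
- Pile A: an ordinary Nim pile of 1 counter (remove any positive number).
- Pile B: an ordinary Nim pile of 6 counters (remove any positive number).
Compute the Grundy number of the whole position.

7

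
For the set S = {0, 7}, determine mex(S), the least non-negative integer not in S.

1

0 is in the set but 1 is not, so the mex is 1.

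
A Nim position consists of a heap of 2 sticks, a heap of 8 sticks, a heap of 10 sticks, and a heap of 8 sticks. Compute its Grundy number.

8

Nim-sum: 2 ^ 8 ^ 10 ^ 8 = 8.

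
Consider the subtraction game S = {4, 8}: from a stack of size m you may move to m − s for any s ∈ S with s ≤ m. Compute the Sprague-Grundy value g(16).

1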